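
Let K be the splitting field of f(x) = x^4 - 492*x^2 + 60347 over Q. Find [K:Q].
[K:Q] = 4

f factors as (x^2 - 233)(x^2 - 259); the splitting field is K = Q(sqrt(233), sqrt(259)). Since 233, 259, and 60347 are all non-squares in Q, the three subfields Q(sqrt(233)), Q(sqrt(259)), Q(sqrt(60347)) are distinct degree-2 extensions, so [K:Q] = 4 (Klein four Galois group).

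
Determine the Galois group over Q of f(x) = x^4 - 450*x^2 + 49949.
Gal(K/Q) = V_4 (Klein four-group, Z/2Z × Z/2Z)

f factors as (x^2 - 251)(x^2 - 199), so the splitting field is K = Q(sqrt(251), sqrt(199)). The elements 251, 199, 49949 are all non-squares in Q, so sqrt(251) and sqrt(199) generate independent quadratic extensions. Thus [K:Q] = 4 and Gal(K/Q) is generated by the two order-2 automorphisms sqrt(251) ↦ -sqrt(251) and sqrt(199) ↦ -sqrt(199), giving V_4.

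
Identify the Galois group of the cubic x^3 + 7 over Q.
Gal(K/Q) = S_3 (symmetric group of order 6)

Compute the discriminant of x^3 + (0)*x^2 + (0)*x + (7): Δ = -1323. Since Δ is not a rational square, the Galois group is not contained in A_3; it must be the full S_3 (irreducibility of the cubic rules out anything smaller).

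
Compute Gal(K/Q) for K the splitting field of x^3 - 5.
Gal(K/Q) = S_3 (symmetric group of order 6)

Compute the discriminant of x^3 + (0)*x^2 + (0)*x + (-5): Δ = -675. Since Δ is not a rational square, the Galois group is not contained in A_3; it must be the full S_3 (irreducibility of the cubic rules out anything smaller).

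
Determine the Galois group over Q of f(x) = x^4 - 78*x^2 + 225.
Gal(K/Q) = Z/2Z (cyclic of order 2)

f factors as (x^2 - 75)(x^2 - 3), so the splitting field is K = Q(sqrt(75), sqrt(3)). The squarefree part of 75 is 3 and the squarefree part of 3 is also 3, so sqrt(75) and sqrt(3) are both rational multiples of sqrt(3). Hence Q(sqrt(75)) = Q(sqrt(3)) = Q(sqrt(3)), and the splitting field collapses to a single degree-2 extension with Galois group Z/2Z.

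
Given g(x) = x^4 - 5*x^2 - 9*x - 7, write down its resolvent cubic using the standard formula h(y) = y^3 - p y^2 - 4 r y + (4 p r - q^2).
h(y) = y^3 + 5*y^2 + 28*y + 59

Identify coefficients: p = -5, q = -9, r = -7.
Plug into h(y) = y^3 - p y^2 - 4 r y + (4 p r - q^2):
  h(y) = y^3 - (-5) y^2 - 4*(-7) y + (4*(-5)*(-7) - (-9)^2)
       = y^3 + (5) y^2 + (28) y + (59).
Simplifying: h(y) = y^3 + 5*y^2 + 28*y + 59.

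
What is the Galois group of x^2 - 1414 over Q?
Gal(K/Q) = Z/2Z (cyclic of order 2)

x^2 - 1414 is irreducible over Q since 1414 is not a rational square. The splitting field Q(sqrt(1414)) has degree 2 over Q, and its unique nontrivial automorphism is sqrt(1414) ↦ -sqrt(1414). Hence Gal(Q(sqrt(1414))/Q) = Z/2Z.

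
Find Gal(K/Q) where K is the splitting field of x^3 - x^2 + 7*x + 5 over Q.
Gal(K/Q) = S_3 (symmetric group of order 6)

Compute the discriminant of x^3 + (-1)*x^2 + (7)*x + (5): Δ = -2608. Since Δ is not a rational square, the Galois group is not contained in A_3; it must be the full S_3 (irreducibility of the cubic rules out anything smaller).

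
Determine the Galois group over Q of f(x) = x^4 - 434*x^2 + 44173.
Gal(K/Q) = V_4 (Klein four-group, Z/2Z × Z/2Z)

f factors as (x^2 - 271)(x^2 - 163), so the splitting field is K = Q(sqrt(271), sqrt(163)). The elements 271, 163, 44173 are all non-squares in Q, so sqrt(271) and sqrt(163) generate independent quadratic extensions. Thus [K:Q] = 4 and Gal(K/Q) is generated by the two order-2 automorphisms sqrt(271) ↦ -sqrt(271) and sqrt(163) ↦ -sqrt(163), giving V_4.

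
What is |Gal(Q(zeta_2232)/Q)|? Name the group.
|Gal(Q(zeta_2232)/Q)| = phi(2232) = 720; group ≅ (Z/2232Z)^* ≅ Z/2Z × Z/2Z × Z/6Z × Z/30Z

The n-th cyclotomic polynomial Φ_2232(x) is the minimal polynomial of zeta_2232 over Q and has degree phi(2232) = 720. So Q(zeta_2232) is a degree-720 Galois extension with Galois group (Z/2232Z)^*. By CRT, (Z/2232Z)^* ≅ (Z/8Z)^* × (Z/9Z)^* × (Z/31Z)^*. Each prime-power unit group is (Z/8Z)^* ≅ Z/2Z × Z/2Z; (Z/9Z)^* ≅ Z/6Z; (Z/31Z)^* ≅ Z/30Z. Hence Gal(Q(zeta_2232)/Q) ≅ Z/2Z × Z/2Z × Z/6Z × Z/30Z.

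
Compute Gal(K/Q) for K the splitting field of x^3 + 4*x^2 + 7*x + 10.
Gal(K/Q) = S_3 (symmetric group of order 6)

Compute the discriminant of x^3 + (4)*x^2 + (7)*x + (10): Δ = -808. Since Δ is not a rational square, the Galois group is not contained in A_3; it must be the full S_3 (irreducibility of the cubic rules out anything smaller).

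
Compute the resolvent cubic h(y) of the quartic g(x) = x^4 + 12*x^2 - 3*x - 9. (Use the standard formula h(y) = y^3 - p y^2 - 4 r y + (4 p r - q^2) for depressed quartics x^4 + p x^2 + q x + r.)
h(y) = y^3 - 12*y^2 + 36*y - 441

Identify coefficients: p = 12, q = -3, r = -9.
Plug into h(y) = y^3 - p y^2 - 4 r y + (4 p r - q^2):
  h(y) = y^3 - (12) y^2 - 4*(-9) y + (4*(12)*(-9) - (-3)^2)
       = y^3 + (-12) y^2 + (36) y + (-441).
Simplifying: h(y) = y^3 - 12*y^2 + 36*y - 441.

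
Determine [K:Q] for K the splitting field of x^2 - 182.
[K:Q] = 2

The polynomial x^2 - 182 is irreducible over Q since 182 is not a perfect square. Its splitting field is Q(sqrt(182)), which has degree 2 over Q.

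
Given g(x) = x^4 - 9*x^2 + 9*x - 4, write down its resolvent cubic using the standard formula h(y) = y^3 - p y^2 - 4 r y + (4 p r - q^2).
h(y) = y^3 + 9*y^2 + 16*y + 63

Identify coefficients: p = -9, q = 9, r = -4.
Plug into h(y) = y^3 - p y^2 - 4 r y + (4 p r - q^2):
  h(y) = y^3 - (-9) y^2 - 4*(-4) y + (4*(-9)*(-4) - (9)^2)
       = y^3 + (9) y^2 + (16) y + (63).
Simplifying: h(y) = y^3 + 9*y^2 + 16*y + 63.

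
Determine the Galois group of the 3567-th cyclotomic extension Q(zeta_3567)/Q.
|Gal(Q(zeta_3567)/Q)| = phi(3567) = 2240; group ≅ (Z/3567Z)^* ≅ Z/2Z × Z/28Z × Z/40Z

The n-th cyclotomic polynomial Φ_3567(x) is the minimal polynomial of zeta_3567 over Q and has degree phi(3567) = 2240. So Q(zeta_3567) is a degree-2240 Galois extension with Galois group (Z/3567Z)^*. By CRT, (Z/3567Z)^* ≅ (Z/3Z)^* × (Z/29Z)^* × (Z/41Z)^*. Each prime-power unit group is (Z/3Z)^* ≅ Z/2Z; (Z/29Z)^* ≅ Z/28Z; (Z/41Z)^* ≅ Z/40Z. Hence Gal(Q(zeta_3567)/Q) ≅ Z/2Z × Z/28Z × Z/40Z.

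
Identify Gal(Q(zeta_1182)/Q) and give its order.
|Gal(Q(zeta_1182)/Q)| = phi(1182) = 392; group ≅ (Z/1182Z)^* ≅ Z/2Z × Z/196Z

The n-th cyclotomic polynomial Φ_1182(x) is the minimal polynomial of zeta_1182 over Q and has degree phi(1182) = 392. So Q(zeta_1182) is a degree-392 Galois extension with Galois group (Z/1182Z)^*. By CRT, (Z/1182Z)^* ≅ (Z/2Z)^* × (Z/3Z)^* × (Z/197Z)^*. Each prime-power unit group is (Z/2Z)^* ≅ trivial group (order 1); (Z/3Z)^* ≅ Z/2Z; (Z/197Z)^* ≅ Z/196Z. Hence Gal(Q(zeta_1182)/Q) ≅ Z/2Z × Z/196Z.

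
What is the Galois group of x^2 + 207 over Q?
Gal(K/Q) = Z/2Z (cyclic of order 2)

x^2 + 207 is irreducible over Q since -207 is not a rational square. The splitting field Q(sqrt(-207)) has degree 2 over Q, and its unique nontrivial automorphism is sqrt(-207) ↦ -sqrt(-207). Hence Gal(Q(sqrt(-207))/Q) = Z/2Z.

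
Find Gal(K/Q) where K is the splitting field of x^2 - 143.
Gal(K/Q) = Z/2Z (cyclic of order 2)

x^2 - 143 is irreducible over Q since 143 is not a rational square. The splitting field Q(sqrt(143)) has degree 2 over Q, and its unique nontrivial automorphism is sqrt(143) ↦ -sqrt(143). Hence Gal(Q(sqrt(143))/Q) = Z/2Z.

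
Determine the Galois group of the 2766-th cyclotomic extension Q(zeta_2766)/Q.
|Gal(Q(zeta_2766)/Q)| = phi(2766) = 920; group ≅ (Z/2766Z)^* ≅ Z/2Z × Z/460Z

The n-th cyclotomic polynomial Φ_2766(x) is the minimal polynomial of zeta_2766 over Q and has degree phi(2766) = 920. So Q(zeta_2766) is a degree-920 Galois extension with Galois group (Z/2766Z)^*. By CRT, (Z/2766Z)^* ≅ (Z/2Z)^* × (Z/3Z)^* × (Z/461Z)^*. Each prime-power unit group is (Z/2Z)^* ≅ trivial group (order 1); (Z/3Z)^* ≅ Z/2Z; (Z/461Z)^* ≅ Z/460Z. Hence Gal(Q(zeta_2766)/Q) ≅ Z/2Z × Z/460Z.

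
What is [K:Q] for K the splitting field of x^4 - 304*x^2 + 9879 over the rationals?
[K:Q] = 4

f factors as (x^2 - 267)(x^2 - 37); the splitting field is K = Q(sqrt(267), sqrt(37)). Since 267, 37, and 9879 are all non-squares in Q, the three subfields Q(sqrt(267)), Q(sqrt(37)), Q(sqrt(9879)) are distinct degree-2 extensions, so [K:Q] = 4 (Klein four Galois group).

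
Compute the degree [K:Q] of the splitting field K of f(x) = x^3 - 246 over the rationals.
[K:Q] = 6

x^3 - 246 has one real root r = 246^(1/3) and two complex roots r*zeta_3, r*zeta_3^2 where zeta_3 = e^(2*pi*i/3). The splitting field is Q(r, zeta_3). [Q(r):Q] = 3 and [Q(zeta_3):Q] = 2 with gcd = 1, so [Q(r, zeta_3):Q] = 3 * 2 = 6.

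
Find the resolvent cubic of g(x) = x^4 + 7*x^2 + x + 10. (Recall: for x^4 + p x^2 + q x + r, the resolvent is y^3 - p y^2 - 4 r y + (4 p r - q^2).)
h(y) = y^3 - 7*y^2 - 40*y + 279

Identify coefficients: p = 7, q = 1, r = 10.
Plug into h(y) = y^3 - p y^2 - 4 r y + (4 p r - q^2):
  h(y) = y^3 - (7) y^2 - 4*(10) y + (4*(7)*(10) - (1)^2)
       = y^3 + (-7) y^2 + (-40) y + (279).
Simplifying: h(y) = y^3 - 7*y^2 - 40*y + 279.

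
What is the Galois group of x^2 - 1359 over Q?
Gal(K/Q) = Z/2Z (cyclic of order 2)

x^2 - 1359 is irreducible over Q since 1359 is not a rational square. The splitting field Q(sqrt(1359)) has degree 2 over Q, and its unique nontrivial automorphism is sqrt(1359) ↦ -sqrt(1359). Hence Gal(Q(sqrt(1359))/Q) = Z/2Z.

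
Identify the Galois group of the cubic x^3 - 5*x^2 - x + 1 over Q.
Gal(K/Q) = S_3 (symmetric group of order 6)

Compute the discriminant of x^3 + (-5)*x^2 + (-1)*x + (1): Δ = 592. Since Δ is not a rational square, the Galois group is not contained in A_3; it must be the full S_3 (irreducibility of the cubic rules out anything smaller).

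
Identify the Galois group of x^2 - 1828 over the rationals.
Gal(K/Q) = Z/2Z (cyclic of order 2)

x^2 - 1828 is irreducible over Q since 1828 is not a rational square. The splitting field Q(sqrt(1828)) has degree 2 over Q, and its unique nontrivial automorphism is sqrt(1828) ↦ -sqrt(1828). Hence Gal(Q(sqrt(1828))/Q) = Z/2Z.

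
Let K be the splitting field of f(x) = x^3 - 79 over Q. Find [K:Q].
[K:Q] = 6

x^3 - 79 has one real root r = 79^(1/3) and two complex roots r*zeta_3, r*zeta_3^2 where zeta_3 = e^(2*pi*i/3). The splitting field is Q(r, zeta_3). [Q(r):Q] = 3 and [Q(zeta_3):Q] = 2 with gcd = 1, so [Q(r, zeta_3):Q] = 3 * 2 = 6.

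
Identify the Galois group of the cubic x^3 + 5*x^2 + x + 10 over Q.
Gal(K/Q) = S_3 (symmetric group of order 6)

Compute the discriminant of x^3 + (5)*x^2 + (1)*x + (10): Δ = -6779. Since Δ is not a rational square, the Galois group is not contained in A_3; it must be the full S_3 (irreducibility of the cubic rules out anything smaller).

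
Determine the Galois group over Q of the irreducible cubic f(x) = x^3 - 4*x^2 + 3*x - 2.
Gal(K/Q) = S_3 (symmetric group of order 6)

Compute the discriminant of x^3 + (-4)*x^2 + (3)*x + (-2): Δ = -152. Since Δ is not a rational square, the Galois group is not contained in A_3; it must be the full S_3 (irreducibility of the cubic rules out anything smaller).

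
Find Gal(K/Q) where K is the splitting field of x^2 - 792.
Gal(K/Q) = Z/2Z (cyclic of order 2)

x^2 - 792 is irreducible over Q since 792 is not a rational square. The splitting field Q(sqrt(792)) has degree 2 over Q, and its unique nontrivial automorphism is sqrt(792) ↦ -sqrt(792). Hence Gal(Q(sqrt(792))/Q) = Z/2Z.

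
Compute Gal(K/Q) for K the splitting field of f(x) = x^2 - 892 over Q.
Gal(K/Q) = Z/2Z (cyclic of order 2)

x^2 - 892 is irreducible over Q since 892 is not a rational square. The splitting field Q(sqrt(892)) has degree 2 over Q, and its unique nontrivial automorphism is sqrt(892) ↦ -sqrt(892). Hence Gal(Q(sqrt(892))/Q) = Z/2Z.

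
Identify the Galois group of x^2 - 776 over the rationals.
Gal(K/Q) = Z/2Z (cyclic of order 2)

x^2 - 776 is irreducible over Q since 776 is not a rational square. The splitting field Q(sqrt(776)) has degree 2 over Q, and its unique nontrivial automorphism is sqrt(776) ↦ -sqrt(776). Hence Gal(Q(sqrt(776))/Q) = Z/2Z.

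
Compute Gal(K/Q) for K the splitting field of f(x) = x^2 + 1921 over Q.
Gal(K/Q) = Z/2Z (cyclic of order 2)

x^2 + 1921 is irreducible over Q since -1921 is not a rational square. The splitting field Q(sqrt(-1921)) has degree 2 over Q, and its unique nontrivial automorphism is sqrt(-1921) ↦ -sqrt(-1921). Hence Gal(Q(sqrt(-1921))/Q) = Z/2Z.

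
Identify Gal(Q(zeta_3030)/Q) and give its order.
|Gal(Q(zeta_3030)/Q)| = phi(3030) = 800; group ≅ (Z/3030Z)^* ≅ Z/2Z × Z/4Z × Z/100Z

The n-th cyclotomic polynomial Φ_3030(x) is the minimal polynomial of zeta_3030 over Q and has degree phi(3030) = 800. So Q(zeta_3030) is a degree-800 Galois extension with Galois group (Z/3030Z)^*. By CRT, (Z/3030Z)^* ≅ (Z/2Z)^* × (Z/3Z)^* × (Z/5Z)^* × (Z/101Z)^*. Each prime-power unit group is (Z/2Z)^* ≅ trivial group (order 1); (Z/3Z)^* ≅ Z/2Z; (Z/5Z)^* ≅ Z/4Z; (Z/101Z)^* ≅ Z/100Z. Hence Gal(Q(zeta_3030)/Q) ≅ Z/2Z × Z/4Z × Z/100Z.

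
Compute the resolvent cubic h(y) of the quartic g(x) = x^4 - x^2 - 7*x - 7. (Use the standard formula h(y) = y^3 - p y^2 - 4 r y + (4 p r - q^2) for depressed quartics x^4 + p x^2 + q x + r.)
h(y) = y^3 + y^2 + 28*y - 21

Identify coefficients: p = -1, q = -7, r = -7.
Plug into h(y) = y^3 - p y^2 - 4 r y + (4 p r - q^2):
  h(y) = y^3 - (-1) y^2 - 4*(-7) y + (4*(-1)*(-7) - (-7)^2)
       = y^3 + (1) y^2 + (28) y + (-21).
Simplifying: h(y) = y^3 + y^2 + 28*y - 21.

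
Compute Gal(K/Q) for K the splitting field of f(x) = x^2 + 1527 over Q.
Gal(K/Q) = Z/2Z (cyclic of order 2)

x^2 + 1527 is irreducible over Q since -1527 is not a rational square. The splitting field Q(sqrt(-1527)) has degree 2 over Q, and its unique nontrivial automorphism is sqrt(-1527) ↦ -sqrt(-1527). Hence Gal(Q(sqrt(-1527))/Q) = Z/2Z.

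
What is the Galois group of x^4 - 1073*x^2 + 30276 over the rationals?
Gal(K/Q) = Z/2Z (cyclic of order 2)

f factors as (x^2 - 29)(x^2 - 1044), so the splitting field is K = Q(sqrt(29), sqrt(1044)). The squarefree part of 29 is 29 and the squarefree part of 1044 is also 29, so sqrt(29) and sqrt(1044) are both rational multiples of sqrt(29). Hence Q(sqrt(29)) = Q(sqrt(1044)) = Q(sqrt(29)), and the splitting field collapses to a single degree-2 extension with Galois group Z/2Z.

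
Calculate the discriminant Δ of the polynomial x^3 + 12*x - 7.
Δ = -8235

For a depressed cubic x^3 + p x + q the discriminant is Δ = -4 p^3 - 27 q^2 = -4*(12)^3 - 27*(-7)^2 = -6912 - 1323 = -8235.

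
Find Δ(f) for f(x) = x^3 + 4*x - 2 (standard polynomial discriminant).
Δ = -364

For a depressed cubic x^3 + p x + q the discriminant is Δ = -4 p^3 - 27 q^2 = -4*(4)^3 - 27*(-2)^2 = -256 - 108 = -364.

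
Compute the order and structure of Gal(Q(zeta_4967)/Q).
|Gal(Q(zeta_4967)/Q)| = phi(4967) = 4966; group ≅ (Z/4967Z)^* ≅ Z/4966Z

The n-th cyclotomic polynomial Φ_4967(x) is the minimal polynomial of zeta_4967 over Q and has degree phi(4967) = 4966. So Q(zeta_4967) is a degree-4966 Galois extension with Galois group (Z/4967Z)^*. (Z/4967Z)^* is cyclic since 4967 is an odd prime power (or 4). Hence Gal(Q(zeta_4967)/Q) ≅ Z/4966Z.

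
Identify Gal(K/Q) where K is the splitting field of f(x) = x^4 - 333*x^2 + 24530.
Gal(K/Q) = V_4 (Klein four-group, Z/2Z × Z/2Z)

f factors as (x^2 - 223)(x^2 - 110), so the splitting field is K = Q(sqrt(223), sqrt(110)). The elements 223, 110, 24530 are all non-squares in Q, so sqrt(223) and sqrt(110) generate independent quadratic extensions. Thus [K:Q] = 4 and Gal(K/Q) is generated by the two order-2 automorphisms sqrt(223) ↦ -sqrt(223) and sqrt(110) ↦ -sqrt(110), giving V_4.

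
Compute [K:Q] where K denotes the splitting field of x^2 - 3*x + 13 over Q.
[K:Q] = 2

The discriminant of x^2 + (-3)*x + (13) is b^2 - 4c = 9 - (52) = -43. Since -43 is not a perfect square in Q, the polynomial is irreducible over Q. Its two roots generate a degree-2 extension, so [K:Q] = 2.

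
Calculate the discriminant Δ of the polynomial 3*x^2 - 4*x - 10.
Δ = 136

For a quadratic a x^2 + b x + c the discriminant is Δ = b^2 - 4ac = (-4)^2 - 4*(3)*(-10) = 16 - (-120) = 136.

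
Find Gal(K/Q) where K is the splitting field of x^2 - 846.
Gal(K/Q) = Z/2Z (cyclic of order 2)

x^2 - 846 is irreducible over Q since 846 is not a rational square. The splitting field Q(sqrt(846)) has degree 2 over Q, and its unique nontrivial automorphism is sqrt(846) ↦ -sqrt(846). Hence Gal(Q(sqrt(846))/Q) = Z/2Z.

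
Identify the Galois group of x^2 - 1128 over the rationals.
Gal(K/Q) = Z/2Z (cyclic of order 2)

x^2 - 1128 is irreducible over Q since 1128 is not a rational square. The splitting field Q(sqrt(1128)) has degree 2 over Q, and its unique nontrivial automorphism is sqrt(1128) ↦ -sqrt(1128). Hence Gal(Q(sqrt(1128))/Q) = Z/2Z.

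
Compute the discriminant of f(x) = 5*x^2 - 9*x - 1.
Δ = 101

For a quadratic a x^2 + b x + c the discriminant is Δ = b^2 - 4ac = (-9)^2 - 4*(5)*(-1) = 81 - (-20) = 101.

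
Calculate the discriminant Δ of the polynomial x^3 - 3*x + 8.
Δ = -1620

For a depressed cubic x^3 + p x + q the discriminant is Δ = -4 p^3 - 27 q^2 = -4*(-3)^3 - 27*(8)^2 = 108 - 1728 = -1620.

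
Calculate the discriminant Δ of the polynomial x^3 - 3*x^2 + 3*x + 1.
Δ = -108

For x^3 + a x^2 + b x + c the discriminant is Δ = 18 a b c - 4 a^3 c + a^2 b^2 - 4 b^3 - 27 c^2.
Plug a = -3, b = 3, c = 1:
  18*(-3)*(3)*(1) - 4*(-3)^3*(1) + (-3)^2*(3)^2 - 4*(3)^3 - 27*(1)^2
  = -162 + (108) + 81 + (-108) + (-27)
  = -108.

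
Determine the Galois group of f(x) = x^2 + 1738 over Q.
Gal(K/Q) = Z/2Z (cyclic of order 2)

x^2 + 1738 is irreducible over Q since -1738 is not a rational square. The splitting field Q(sqrt(-1738)) has degree 2 over Q, and its unique nontrivial automorphism is sqrt(-1738) ↦ -sqrt(-1738). Hence Gal(Q(sqrt(-1738))/Q) = Z/2Z.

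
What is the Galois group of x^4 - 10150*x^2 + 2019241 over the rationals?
Gal(K/Q) = Z/2Z (cyclic of order 2)

f factors as (x^2 - 9947)(x^2 - 203), so the splitting field is K = Q(sqrt(9947), sqrt(203)). The squarefree part of 9947 is 203 and the squarefree part of 203 is also 203, so sqrt(9947) and sqrt(203) are both rational multiples of sqrt(203). Hence Q(sqrt(9947)) = Q(sqrt(203)) = Q(sqrt(203)), and the splitting field collapses to a single degree-2 extension with Galois group Z/2Z.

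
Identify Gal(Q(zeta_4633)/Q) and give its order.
|Gal(Q(zeta_4633)/Q)| = phi(4633) = 4480; group ≅ (Z/4633Z)^* ≅ Z/40Z × Z/112Z

The n-th cyclotomic polynomial Φ_4633(x) is the minimal polynomial of zeta_4633 over Q and has degree phi(4633) = 4480. So Q(zeta_4633) is a degree-4480 Galois extension with Galois group (Z/4633Z)^*. By CRT, (Z/4633Z)^* ≅ (Z/41Z)^* × (Z/113Z)^*. Each prime-power unit group is (Z/41Z)^* ≅ Z/40Z; (Z/113Z)^* ≅ Z/112Z. Hence Gal(Q(zeta_4633)/Q) ≅ Z/40Z × Z/112Z.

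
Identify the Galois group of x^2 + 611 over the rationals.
Gal(K/Q) = Z/2Z (cyclic of order 2)

x^2 + 611 is irreducible over Q since -611 is not a rational square. The splitting field Q(sqrt(-611)) has degree 2 over Q, and its unique nontrivial automorphism is sqrt(-611) ↦ -sqrt(-611). Hence Gal(Q(sqrt(-611))/Q) = Z/2Z.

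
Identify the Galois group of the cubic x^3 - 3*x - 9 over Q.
Gal(K/Q) = S_3 (symmetric group of order 6)

Compute the discriminant of x^3 + (0)*x^2 + (-3)*x + (-9): Δ = -2079. Since Δ is not a rational square, the Galois group is not contained in A_3; it must be the full S_3 (irreducibility of the cubic rules out anything smaller).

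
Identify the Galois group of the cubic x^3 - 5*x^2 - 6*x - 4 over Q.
Gal(K/Q) = S_3 (symmetric group of order 6)

Compute the discriminant of x^3 + (-5)*x^2 + (-6)*x + (-4): Δ = -2828. Since Δ is not a rational square, the Galois group is not contained in A_3; it must be the full S_3 (irreducibility of the cubic rules out anything smaller).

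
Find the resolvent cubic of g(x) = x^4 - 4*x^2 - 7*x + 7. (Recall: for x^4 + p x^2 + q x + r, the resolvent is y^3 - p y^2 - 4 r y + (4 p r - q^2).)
h(y) = y^3 + 4*y^2 - 28*y - 161

Identify coefficients: p = -4, q = -7, r = 7.
Plug into h(y) = y^3 - p y^2 - 4 r y + (4 p r - q^2):
  h(y) = y^3 - (-4) y^2 - 4*(7) y + (4*(-4)*(7) - (-7)^2)
       = y^3 + (4) y^2 + (-28) y + (-161).
Simplifying: h(y) = y^3 + 4*y^2 - 28*y - 161.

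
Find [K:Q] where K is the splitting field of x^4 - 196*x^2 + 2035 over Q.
[K:Q] = 4

f factors as (x^2 - 185)(x^2 - 11); the splitting field is K = Q(sqrt(185), sqrt(11)). Since 185, 11, and 2035 are all non-squares in Q, the three subfields Q(sqrt(185)), Q(sqrt(11)), Q(sqrt(2035)) are distinct degree-2 extensions, so [K:Q] = 4 (Klein four Galois group).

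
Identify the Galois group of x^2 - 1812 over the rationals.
Gal(K/Q) = Z/2Z (cyclic of order 2)

x^2 - 1812 is irreducible over Q since 1812 is not a rational square. The splitting field Q(sqrt(1812)) has degree 2 over Q, and its unique nontrivial automorphism is sqrt(1812) ↦ -sqrt(1812). Hence Gal(Q(sqrt(1812))/Q) = Z/2Z.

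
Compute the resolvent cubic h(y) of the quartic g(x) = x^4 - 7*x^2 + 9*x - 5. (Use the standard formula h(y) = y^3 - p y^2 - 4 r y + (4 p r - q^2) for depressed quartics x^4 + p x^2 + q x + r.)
h(y) = y^3 + 7*y^2 + 20*y + 59

Identify coefficients: p = -7, q = 9, r = -5.
Plug into h(y) = y^3 - p y^2 - 4 r y + (4 p r - q^2):
  h(y) = y^3 - (-7) y^2 - 4*(-5) y + (4*(-7)*(-5) - (9)^2)
       = y^3 + (7) y^2 + (20) y + (59).
Simplifying: h(y) = y^3 + 7*y^2 + 20*y + 59.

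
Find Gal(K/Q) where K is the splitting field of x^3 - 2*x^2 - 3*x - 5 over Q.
Gal(K/Q) = S_3 (symmetric group of order 6)

Compute the discriminant of x^3 + (-2)*x^2 + (-3)*x + (-5): Δ = -1231. Since Δ is not a rational square, the Galois group is not contained in A_3; it must be the full S_3 (irreducibility of the cubic rules out anything smaller).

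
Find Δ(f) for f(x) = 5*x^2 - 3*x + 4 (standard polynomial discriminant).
Δ = -71

For a quadratic a x^2 + b x + c the discriminant is Δ = b^2 - 4ac = (-3)^2 - 4*(5)*(4) = 9 - (80) = -71.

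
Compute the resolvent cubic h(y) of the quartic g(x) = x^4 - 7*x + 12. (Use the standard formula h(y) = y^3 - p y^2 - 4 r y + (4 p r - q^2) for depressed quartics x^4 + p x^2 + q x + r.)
h(y) = y^3 - 48*y - 49

Identify coefficients: p = 0, q = -7, r = 12.
Plug into h(y) = y^3 - p y^2 - 4 r y + (4 p r - q^2):
  h(y) = y^3 - (0) y^2 - 4*(12) y + (4*(0)*(12) - (-7)^2)
       = y^3 + (0) y^2 + (-48) y + (-49).
Simplifying: h(y) = y^3 - 48*y - 49.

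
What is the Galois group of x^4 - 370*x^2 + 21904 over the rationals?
Gal(K/Q) = Z/2Z (cyclic of order 2)

f factors as (x^2 - 296)(x^2 - 74), so the splitting field is K = Q(sqrt(296), sqrt(74)). The squarefree part of 296 is 74 and the squarefree part of 74 is also 74, so sqrt(296) and sqrt(74) are both rational multiples of sqrt(74). Hence Q(sqrt(296)) = Q(sqrt(74)) = Q(sqrt(74)), and the splitting field collapses to a single degree-2 extension with Galois group Z/2Z.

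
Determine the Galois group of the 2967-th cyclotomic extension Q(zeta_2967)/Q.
|Gal(Q(zeta_2967)/Q)| = phi(2967) = 1848; group ≅ (Z/2967Z)^* ≅ Z/2Z × Z/22Z × Z/42Z

The n-th cyclotomic polynomial Φ_2967(x) is the minimal polynomial of zeta_2967 over Q and has degree phi(2967) = 1848. So Q(zeta_2967) is a degree-1848 Galois extension with Galois group (Z/2967Z)^*. By CRT, (Z/2967Z)^* ≅ (Z/3Z)^* × (Z/23Z)^* × (Z/43Z)^*. Each prime-power unit group is (Z/3Z)^* ≅ Z/2Z; (Z/23Z)^* ≅ Z/22Z; (Z/43Z)^* ≅ Z/42Z. Hence Gal(Q(zeta_2967)/Q) ≅ Z/2Z × Z/22Z × Z/42Z.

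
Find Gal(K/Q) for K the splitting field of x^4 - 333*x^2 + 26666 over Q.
Gal(K/Q) = V_4 (Klein four-group, Z/2Z × Z/2Z)

f factors as (x^2 - 134)(x^2 - 199), so the splitting field is K = Q(sqrt(134), sqrt(199)). The elements 134, 199, 26666 are all non-squares in Q, so sqrt(134) and sqrt(199) generate independent quadratic extensions. Thus [K:Q] = 4 and Gal(K/Q) is generated by the two order-2 automorphisms sqrt(134) ↦ -sqrt(134) and sqrt(199) ↦ -sqrt(199), giving V_4.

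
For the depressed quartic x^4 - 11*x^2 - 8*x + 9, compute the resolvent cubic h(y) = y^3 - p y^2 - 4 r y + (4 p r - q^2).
h(y) = y^3 + 11*y^2 - 36*y - 460

Identify coefficients: p = -11, q = -8, r = 9.
Plug into h(y) = y^3 - p y^2 - 4 r y + (4 p r - q^2):
  h(y) = y^3 - (-11) y^2 - 4*(9) y + (4*(-11)*(9) - (-8)^2)
       = y^3 + (11) y^2 + (-36) y + (-460).
Simplifying: h(y) = y^3 + 11*y^2 - 36*y - 460.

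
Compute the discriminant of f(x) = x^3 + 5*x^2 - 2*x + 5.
Δ = -3943

For x^3 + a x^2 + b x + c the discriminant is Δ = 18 a b c - 4 a^3 c + a^2 b^2 - 4 b^3 - 27 c^2.
Plug a = 5, b = -2, c = 5:
  18*(5)*(-2)*(5) - 4*(5)^3*(5) + (5)^2*(-2)^2 - 4*(-2)^3 - 27*(5)^2
  = -900 + (-2500) + 100 + (32) + (-675)
  = -3943.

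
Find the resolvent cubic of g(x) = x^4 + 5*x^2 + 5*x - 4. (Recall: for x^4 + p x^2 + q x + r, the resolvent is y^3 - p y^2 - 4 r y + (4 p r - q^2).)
h(y) = y^3 - 5*y^2 + 16*y - 105

Identify coefficients: p = 5, q = 5, r = -4.
Plug into h(y) = y^3 - p y^2 - 4 r y + (4 p r - q^2):
  h(y) = y^3 - (5) y^2 - 4*(-4) y + (4*(5)*(-4) - (5)^2)
       = y^3 + (-5) y^2 + (16) y + (-105).
Simplifying: h(y) = y^3 - 5*y^2 + 16*y - 105.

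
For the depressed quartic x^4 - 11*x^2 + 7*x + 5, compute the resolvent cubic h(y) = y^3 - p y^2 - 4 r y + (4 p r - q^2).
h(y) = y^3 + 11*y^2 - 20*y - 269

Identify coefficients: p = -11, q = 7, r = 5.
Plug into h(y) = y^3 - p y^2 - 4 r y + (4 p r - q^2):
  h(y) = y^3 - (-11) y^2 - 4*(5) y + (4*(-11)*(5) - (7)^2)
       = y^3 + (11) y^2 + (-20) y + (-269).
Simplifying: h(y) = y^3 + 11*y^2 - 20*y - 269.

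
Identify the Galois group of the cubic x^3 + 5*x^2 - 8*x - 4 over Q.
Gal(K/Q) = S_3 (symmetric group of order 6)

Compute the discriminant of x^3 + (5)*x^2 + (-8)*x + (-4): Δ = 8096. Since Δ is not a rational square, the Galois group is not contained in A_3; it must be the full S_3 (irreducibility of the cubic rules out anything smaller).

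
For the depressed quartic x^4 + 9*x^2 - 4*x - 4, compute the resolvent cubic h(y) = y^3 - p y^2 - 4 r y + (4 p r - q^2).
h(y) = y^3 - 9*y^2 + 16*y - 160

Identify coefficients: p = 9, q = -4, r = -4.
Plug into h(y) = y^3 - p y^2 - 4 r y + (4 p r - q^2):
  h(y) = y^3 - (9) y^2 - 4*(-4) y + (4*(9)*(-4) - (-4)^2)
       = y^3 + (-9) y^2 + (16) y + (-160).
Simplifying: h(y) = y^3 - 9*y^2 + 16*y - 160.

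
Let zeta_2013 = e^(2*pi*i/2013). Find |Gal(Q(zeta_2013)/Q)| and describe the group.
|Gal(Q(zeta_2013)/Q)| = phi(2013) = 1200; group ≅ (Z/2013Z)^* ≅ Z/2Z × Z/10Z × Z/60Z

The n-th cyclotomic polynomial Φ_2013(x) is the minimal polynomial of zeta_2013 over Q and has degree phi(2013) = 1200. So Q(zeta_2013) is a degree-1200 Galois extension with Galois group (Z/2013Z)^*. By CRT, (Z/2013Z)^* ≅ (Z/3Z)^* × (Z/11Z)^* × (Z/61Z)^*. Each prime-power unit group is (Z/3Z)^* ≅ Z/2Z; (Z/11Z)^* ≅ Z/10Z; (Z/61Z)^* ≅ Z/60Z. Hence Gal(Q(zeta_2013)/Q) ≅ Z/2Z × Z/10Z × Z/60Z.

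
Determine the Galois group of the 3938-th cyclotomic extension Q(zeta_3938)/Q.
|Gal(Q(zeta_3938)/Q)| = phi(3938) = 1780; group ≅ (Z/3938Z)^* ≅ Z/10Z × Z/178Z

The n-th cyclotomic polynomial Φ_3938(x) is the minimal polynomial of zeta_3938 over Q and has degree phi(3938) = 1780. So Q(zeta_3938) is a degree-1780 Galois extension with Galois group (Z/3938Z)^*. By CRT, (Z/3938Z)^* ≅ (Z/2Z)^* × (Z/11Z)^* × (Z/179Z)^*. Each prime-power unit group is (Z/2Z)^* ≅ trivial group (order 1); (Z/11Z)^* ≅ Z/10Z; (Z/179Z)^* ≅ Z/178Z. Hence Gal(Q(zeta_3938)/Q) ≅ Z/10Z × Z/178Z.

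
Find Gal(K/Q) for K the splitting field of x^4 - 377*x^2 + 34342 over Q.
Gal(K/Q) = V_4 (Klein four-group, Z/2Z × Z/2Z)

f factors as (x^2 - 223)(x^2 - 154), so the splitting field is K = Q(sqrt(223), sqrt(154)). The elements 223, 154, 34342 are all non-squares in Q, so sqrt(223) and sqrt(154) generate independent quadratic extensions. Thus [K:Q] = 4 and Gal(K/Q) is generated by the two order-2 automorphisms sqrt(223) ↦ -sqrt(223) and sqrt(154) ↦ -sqrt(154), giving V_4.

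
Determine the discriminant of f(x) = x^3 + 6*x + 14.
Δ = -6156

For a depressed cubic x^3 + p x + q the discriminant is Δ = -4 p^3 - 27 q^2 = -4*(6)^3 - 27*(14)^2 = -864 - 5292 = -6156.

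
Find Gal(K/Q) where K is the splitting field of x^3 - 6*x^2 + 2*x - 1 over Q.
Gal(K/Q) = S_3 (symmetric group of order 6)

Compute the discriminant of x^3 + (-6)*x^2 + (2)*x + (-1): Δ = -563. Since Δ is not a rational square, the Galois group is not contained in A_3; it must be the full S_3 (irreducibility of the cubic rules out anything smaller).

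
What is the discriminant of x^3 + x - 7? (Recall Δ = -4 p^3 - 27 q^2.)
Δ = -1327

For a depressed cubic x^3 + p x + q the discriminant is Δ = -4 p^3 - 27 q^2 = -4*(1)^3 - 27*(-7)^2 = -4 - 1323 = -1327.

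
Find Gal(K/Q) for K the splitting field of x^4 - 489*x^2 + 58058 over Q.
Gal(K/Q) = V_4 (Klein four-group, Z/2Z × Z/2Z)

f factors as (x^2 - 286)(x^2 - 203), so the splitting field is K = Q(sqrt(286), sqrt(203)). The elements 286, 203, 58058 are all non-squares in Q, so sqrt(286) and sqrt(203) generate independent quadratic extensions. Thus [K:Q] = 4 and Gal(K/Q) is generated by the two order-2 automorphisms sqrt(286) ↦ -sqrt(286) and sqrt(203) ↦ -sqrt(203), giving V_4.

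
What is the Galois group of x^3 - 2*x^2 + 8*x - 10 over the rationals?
Gal(K/Q) = S_3 (symmetric group of order 6)

Compute the discriminant of x^3 + (-2)*x^2 + (8)*x + (-10): Δ = -1932. Since Δ is not a rational square, the Galois group is not contained in A_3; it must be the full S_3 (irreducibility of the cubic rules out anything smaller).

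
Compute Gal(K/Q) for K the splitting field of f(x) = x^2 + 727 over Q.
Gal(K/Q) = Z/2Z (cyclic of order 2)

x^2 + 727 is irreducible over Q since -727 is not a rational square. The splitting field Q(sqrt(-727)) has degree 2 over Q, and its unique nontrivial automorphism is sqrt(-727) ↦ -sqrt(-727). Hence Gal(Q(sqrt(-727))/Q) = Z/2Z.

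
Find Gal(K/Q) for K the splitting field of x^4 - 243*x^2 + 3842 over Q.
Gal(K/Q) = V_4 (Klein four-group, Z/2Z × Z/2Z)

f factors as (x^2 - 226)(x^2 - 17), so the splitting field is K = Q(sqrt(226), sqrt(17)). The elements 226, 17, 3842 are all non-squares in Q, so sqrt(226) and sqrt(17) generate independent quadratic extensions. Thus [K:Q] = 4 and Gal(K/Q) is generated by the two order-2 automorphisms sqrt(226) ↦ -sqrt(226) and sqrt(17) ↦ -sqrt(17), giving V_4.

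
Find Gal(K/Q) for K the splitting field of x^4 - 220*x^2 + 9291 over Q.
Gal(K/Q) = V_4 (Klein four-group, Z/2Z × Z/2Z)

f factors as (x^2 - 57)(x^2 - 163), so the splitting field is K = Q(sqrt(57), sqrt(163)). The elements 57, 163, 9291 are all non-squares in Q, so sqrt(57) and sqrt(163) generate independent quadratic extensions. Thus [K:Q] = 4 and Gal(K/Q) is generated by the two order-2 automorphisms sqrt(57) ↦ -sqrt(57) and sqrt(163) ↦ -sqrt(163), giving V_4.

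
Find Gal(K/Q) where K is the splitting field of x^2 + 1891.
Gal(K/Q) = Z/2Z (cyclic of order 2)

x^2 + 1891 is irreducible over Q since -1891 is not a rational square. The splitting field Q(sqrt(-1891)) has degree 2 over Q, and its unique nontrivial automorphism is sqrt(-1891) ↦ -sqrt(-1891). Hence Gal(Q(sqrt(-1891))/Q) = Z/2Z.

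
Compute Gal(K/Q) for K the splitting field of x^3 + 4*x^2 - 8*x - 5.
Gal(K/Q) = S_3 (symmetric group of order 6)

Compute the discriminant of x^3 + (4)*x^2 + (-8)*x + (-5): Δ = 6557. Since Δ is not a rational square, the Galois group is not contained in A_3; it must be the full S_3 (irreducibility of the cubic rules out anything smaller).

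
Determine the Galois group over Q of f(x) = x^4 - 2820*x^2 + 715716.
Gal(K/Q) = Z/2Z (cyclic of order 2)

f factors as (x^2 - 282)(x^2 - 2538), so the splitting field is K = Q(sqrt(282), sqrt(2538)). The squarefree part of 282 is 282 and the squarefree part of 2538 is also 282, so sqrt(282) and sqrt(2538) are both rational multiples of sqrt(282). Hence Q(sqrt(282)) = Q(sqrt(2538)) = Q(sqrt(282)), and the splitting field collapses to a single degree-2 extension with Galois group Z/2Z.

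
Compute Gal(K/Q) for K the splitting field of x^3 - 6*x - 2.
Gal(K/Q) = S_3 (symmetric group of order 6)

Compute the discriminant of x^3 + (0)*x^2 + (-6)*x + (-2): Δ = 756. Since Δ is not a rational square, the Galois group is not contained in A_3; it must be the full S_3 (irreducibility of the cubic rules out anything smaller).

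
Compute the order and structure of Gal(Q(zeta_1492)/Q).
|Gal(Q(zeta_1492)/Q)| = phi(1492) = 744; group ≅ (Z/1492Z)^* ≅ Z/2Z × Z/372Z

The n-th cyclotomic polynomial Φ_1492(x) is the minimal polynomial of zeta_1492 over Q and has degree phi(1492) = 744. So Q(zeta_1492) is a degree-744 Galois extension with Galois group (Z/1492Z)^*. By CRT, (Z/1492Z)^* ≅ (Z/4Z)^* × (Z/373Z)^*. Each prime-power unit group is (Z/4Z)^* ≅ Z/2Z; (Z/373Z)^* ≅ Z/372Z. Hence Gal(Q(zeta_1492)/Q) ≅ Z/2Z × Z/372Z.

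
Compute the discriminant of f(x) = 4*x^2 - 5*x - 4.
Δ = 89

For a quadratic a x^2 + b x + c the discriminant is Δ = b^2 - 4ac = (-5)^2 - 4*(4)*(-4) = 25 - (-64) = 89.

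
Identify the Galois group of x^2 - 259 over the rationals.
Gal(K/Q) = Z/2Z (cyclic of order 2)

x^2 - 259 is irreducible over Q since 259 is not a rational square. The splitting field Q(sqrt(259)) has degree 2 over Q, and its unique nontrivial automorphism is sqrt(259) ↦ -sqrt(259). Hence Gal(Q(sqrt(259))/Q) = Z/2Z.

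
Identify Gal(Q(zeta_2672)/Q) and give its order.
|Gal(Q(zeta_2672)/Q)| = phi(2672) = 1328; group ≅ (Z/2672Z)^* ≅ Z/2Z × Z/4Z × Z/166Z

The n-th cyclotomic polynomial Φ_2672(x) is the minimal polynomial of zeta_2672 over Q and has degree phi(2672) = 1328. So Q(zeta_2672) is a degree-1328 Galois extension with Galois group (Z/2672Z)^*. By CRT, (Z/2672Z)^* ≅ (Z/16Z)^* × (Z/167Z)^*. Each prime-power unit group is (Z/16Z)^* ≅ Z/2Z × Z/4Z; (Z/167Z)^* ≅ Z/166Z. Hence Gal(Q(zeta_2672)/Q) ≅ Z/2Z × Z/4Z × Z/166Z.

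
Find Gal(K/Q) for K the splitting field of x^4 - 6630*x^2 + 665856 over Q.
Gal(K/Q) = Z/2Z (cyclic of order 2)

f factors as (x^2 - 6528)(x^2 - 102), so the splitting field is K = Q(sqrt(6528), sqrt(102)). The squarefree part of 6528 is 102 and the squarefree part of 102 is also 102, so sqrt(6528) and sqrt(102) are both rational multiples of sqrt(102). Hence Q(sqrt(6528)) = Q(sqrt(102)) = Q(sqrt(102)), and the splitting field collapses to a single degree-2 extension with Galois group Z/2Z.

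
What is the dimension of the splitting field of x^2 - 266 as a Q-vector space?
[K:Q] = 2

The polynomial x^2 - 266 is irreducible over Q since 266 is not a perfect square. Its splitting field is Q(sqrt(266)), which has degree 2 over Q.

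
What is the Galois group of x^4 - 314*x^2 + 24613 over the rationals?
Gal(K/Q) = V_4 (Klein four-group, Z/2Z × Z/2Z)

f factors as (x^2 - 151)(x^2 - 163), so the splitting field is K = Q(sqrt(151), sqrt(163)). The elements 151, 163, 24613 are all non-squares in Q, so sqrt(151) and sqrt(163) generate independent quadratic extensions. Thus [K:Q] = 4 and Gal(K/Q) is generated by the two order-2 automorphisms sqrt(151) ↦ -sqrt(151) and sqrt(163) ↦ -sqrt(163), giving V_4.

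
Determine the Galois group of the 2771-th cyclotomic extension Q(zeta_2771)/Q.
|Gal(Q(zeta_2771)/Q)| = phi(2771) = 2592; group ≅ (Z/2771Z)^* ≅ Z/16Z × Z/162Z

The n-th cyclotomic polynomial Φ_2771(x) is the minimal polynomial of zeta_2771 over Q and has degree phi(2771) = 2592. So Q(zeta_2771) is a degree-2592 Galois extension with Galois group (Z/2771Z)^*. By CRT, (Z/2771Z)^* ≅ (Z/17Z)^* × (Z/163Z)^*. Each prime-power unit group is (Z/17Z)^* ≅ Z/16Z; (Z/163Z)^* ≅ Z/162Z. Hence Gal(Q(zeta_2771)/Q) ≅ Z/16Z × Z/162Z.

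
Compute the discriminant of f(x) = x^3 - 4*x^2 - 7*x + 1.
Δ = 2889

For x^3 + a x^2 + b x + c the discriminant is Δ = 18 a b c - 4 a^3 c + a^2 b^2 - 4 b^3 - 27 c^2.
Plug a = -4, b = -7, c = 1:
  18*(-4)*(-7)*(1) - 4*(-4)^3*(1) + (-4)^2*(-7)^2 - 4*(-7)^3 - 27*(1)^2
  = 504 + (256) + 784 + (1372) + (-27)
  = 2889.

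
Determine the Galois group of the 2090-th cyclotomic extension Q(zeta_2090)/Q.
|Gal(Q(zeta_2090)/Q)| = phi(2090) = 720; group ≅ (Z/2090Z)^* ≅ Z/4Z × Z/10Z × Z/18Z

The n-th cyclotomic polynomial Φ_2090(x) is the minimal polynomial of zeta_2090 over Q and has degree phi(2090) = 720. So Q(zeta_2090) is a degree-720 Galois extension with Galois group (Z/2090Z)^*. By CRT, (Z/2090Z)^* ≅ (Z/2Z)^* × (Z/5Z)^* × (Z/11Z)^* × (Z/19Z)^*. Each prime-power unit group is (Z/2Z)^* ≅ trivial group (order 1); (Z/5Z)^* ≅ Z/4Z; (Z/11Z)^* ≅ Z/10Z; (Z/19Z)^* ≅ Z/18Z. Hence Gal(Q(zeta_2090)/Q) ≅ Z/4Z × Z/10Z × Z/18Z.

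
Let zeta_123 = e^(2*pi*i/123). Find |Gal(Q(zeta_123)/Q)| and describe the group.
|Gal(Q(zeta_123)/Q)| = phi(123) = 80; group ≅ (Z/123Z)^* ≅ Z/2Z × Z/40Z

The n-th cyclotomic polynomial Φ_123(x) is the minimal polynomial of zeta_123 over Q and has degree phi(123) = 80. So Q(zeta_123) is a degree-80 Galois extension with Galois group (Z/123Z)^*. By CRT, (Z/123Z)^* ≅ (Z/3Z)^* × (Z/41Z)^*. Each prime-power unit group is (Z/3Z)^* ≅ Z/2Z; (Z/41Z)^* ≅ Z/40Z. Hence Gal(Q(zeta_123)/Q) ≅ Z/2Z × Z/40Z.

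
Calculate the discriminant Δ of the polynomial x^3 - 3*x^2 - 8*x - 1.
Δ = 2057

For x^3 + a x^2 + b x + c the discriminant is Δ = 18 a b c - 4 a^3 c + a^2 b^2 - 4 b^3 - 27 c^2.
Plug a = -3, b = -8, c = -1:
  18*(-3)*(-8)*(-1) - 4*(-3)^3*(-1) + (-3)^2*(-8)^2 - 4*(-8)^3 - 27*(-1)^2
  = -432 + (-108) + 576 + (2048) + (-27)
  = 2057.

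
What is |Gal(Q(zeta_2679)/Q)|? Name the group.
|Gal(Q(zeta_2679)/Q)| = phi(2679) = 1656; group ≅ (Z/2679Z)^* ≅ Z/2Z × Z/18Z × Z/46Z

The n-th cyclotomic polynomial Φ_2679(x) is the minimal polynomial of zeta_2679 over Q and has degree phi(2679) = 1656. So Q(zeta_2679) is a degree-1656 Galois extension with Galois group (Z/2679Z)^*. By CRT, (Z/2679Z)^* ≅ (Z/3Z)^* × (Z/19Z)^* × (Z/47Z)^*. Each prime-power unit group is (Z/3Z)^* ≅ Z/2Z; (Z/19Z)^* ≅ Z/18Z; (Z/47Z)^* ≅ Z/46Z. Hence Gal(Q(zeta_2679)/Q) ≅ Z/2Z × Z/18Z × Z/46Z.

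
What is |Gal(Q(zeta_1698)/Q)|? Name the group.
|Gal(Q(zeta_1698)/Q)| = phi(1698) = 564; group ≅ (Z/1698Z)^* ≅ Z/2Z × Z/282Z

The n-th cyclotomic polynomial Φ_1698(x) is the minimal polynomial of zeta_1698 over Q and has degree phi(1698) = 564. So Q(zeta_1698) is a degree-564 Galois extension with Galois group (Z/1698Z)^*. By CRT, (Z/1698Z)^* ≅ (Z/2Z)^* × (Z/3Z)^* × (Z/283Z)^*. Each prime-power unit group is (Z/2Z)^* ≅ trivial group (order 1); (Z/3Z)^* ≅ Z/2Z; (Z/283Z)^* ≅ Z/282Z. Hence Gal(Q(zeta_1698)/Q) ≅ Z/2Z × Z/282Z.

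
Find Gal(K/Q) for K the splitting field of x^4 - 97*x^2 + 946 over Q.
Gal(K/Q) = V_4 (Klein four-group, Z/2Z × Z/2Z)

f factors as (x^2 - 86)(x^2 - 11), so the splitting field is K = Q(sqrt(86), sqrt(11)). The elements 86, 11, 946 are all non-squares in Q, so sqrt(86) and sqrt(11) generate independent quadratic extensions. Thus [K:Q] = 4 and Gal(K/Q) is generated by the two order-2 automorphisms sqrt(86) ↦ -sqrt(86) and sqrt(11) ↦ -sqrt(11), giving V_4.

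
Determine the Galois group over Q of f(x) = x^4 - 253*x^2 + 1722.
Gal(K/Q) = V_4 (Klein four-group, Z/2Z × Z/2Z)

f factors as (x^2 - 7)(x^2 - 246), so the splitting field is K = Q(sqrt(7), sqrt(246)). The elements 7, 246, 1722 are all non-squares in Q, so sqrt(7) and sqrt(246) generate independent quadratic extensions. Thus [K:Q] = 4 and Gal(K/Q) is generated by the two order-2 automorphisms sqrt(7) ↦ -sqrt(7) and sqrt(246) ↦ -sqrt(246), giving V_4.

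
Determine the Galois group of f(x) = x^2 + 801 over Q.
Gal(K/Q) = Z/2Z (cyclic of order 2)

x^2 + 801 is irreducible over Q since -801 is not a rational square. The splitting field Q(sqrt(-801)) has degree 2 over Q, and its unique nontrivial automorphism is sqrt(-801) ↦ -sqrt(-801). Hence Gal(Q(sqrt(-801))/Q) = Z/2Z.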